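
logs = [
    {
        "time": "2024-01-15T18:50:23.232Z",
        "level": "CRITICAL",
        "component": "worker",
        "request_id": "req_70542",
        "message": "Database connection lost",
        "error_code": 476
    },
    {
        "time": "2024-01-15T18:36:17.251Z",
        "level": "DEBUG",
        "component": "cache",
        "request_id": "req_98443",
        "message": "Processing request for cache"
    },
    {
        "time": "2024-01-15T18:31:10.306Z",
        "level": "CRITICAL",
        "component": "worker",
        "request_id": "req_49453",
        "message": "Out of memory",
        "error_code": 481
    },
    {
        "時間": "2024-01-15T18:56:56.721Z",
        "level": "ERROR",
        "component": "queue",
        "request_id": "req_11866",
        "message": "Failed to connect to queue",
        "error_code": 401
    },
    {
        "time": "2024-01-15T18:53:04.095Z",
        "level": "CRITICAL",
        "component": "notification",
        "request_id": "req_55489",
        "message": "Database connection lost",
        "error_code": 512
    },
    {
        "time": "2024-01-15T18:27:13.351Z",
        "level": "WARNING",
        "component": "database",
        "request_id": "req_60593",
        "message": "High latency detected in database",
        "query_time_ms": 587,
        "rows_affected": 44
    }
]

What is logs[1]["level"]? "DEBUG"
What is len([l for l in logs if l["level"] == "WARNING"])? 1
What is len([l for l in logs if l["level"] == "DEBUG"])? 1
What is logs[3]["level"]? "ERROR"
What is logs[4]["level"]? "CRITICAL"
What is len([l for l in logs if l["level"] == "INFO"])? 0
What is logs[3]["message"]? "Failed to connect to queue"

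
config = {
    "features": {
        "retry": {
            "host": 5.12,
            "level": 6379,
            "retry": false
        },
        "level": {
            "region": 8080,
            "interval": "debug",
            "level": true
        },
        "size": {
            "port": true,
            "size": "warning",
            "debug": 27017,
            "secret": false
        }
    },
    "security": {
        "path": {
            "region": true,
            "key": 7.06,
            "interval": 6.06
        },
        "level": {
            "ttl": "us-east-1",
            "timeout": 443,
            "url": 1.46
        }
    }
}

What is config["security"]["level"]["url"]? 1.46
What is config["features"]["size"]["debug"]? 27017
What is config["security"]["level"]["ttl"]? "us-east-1"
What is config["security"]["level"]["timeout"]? 443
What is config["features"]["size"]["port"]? True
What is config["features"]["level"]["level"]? True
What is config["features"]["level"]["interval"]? "debug"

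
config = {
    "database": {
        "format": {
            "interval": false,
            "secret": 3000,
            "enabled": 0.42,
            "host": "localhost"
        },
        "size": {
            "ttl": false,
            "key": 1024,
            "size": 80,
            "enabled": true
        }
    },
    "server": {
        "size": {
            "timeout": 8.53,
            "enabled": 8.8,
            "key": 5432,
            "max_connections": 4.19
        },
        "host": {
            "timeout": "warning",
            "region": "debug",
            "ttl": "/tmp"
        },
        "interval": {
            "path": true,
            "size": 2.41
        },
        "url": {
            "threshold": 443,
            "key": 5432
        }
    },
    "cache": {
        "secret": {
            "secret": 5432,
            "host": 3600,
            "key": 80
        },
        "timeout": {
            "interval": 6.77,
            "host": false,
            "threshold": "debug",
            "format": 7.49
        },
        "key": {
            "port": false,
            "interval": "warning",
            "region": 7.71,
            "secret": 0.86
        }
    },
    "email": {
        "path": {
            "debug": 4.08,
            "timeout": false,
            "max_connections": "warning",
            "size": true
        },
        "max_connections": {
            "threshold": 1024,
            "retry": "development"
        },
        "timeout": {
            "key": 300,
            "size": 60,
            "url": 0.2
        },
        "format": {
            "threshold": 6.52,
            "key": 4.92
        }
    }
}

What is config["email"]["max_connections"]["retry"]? "development"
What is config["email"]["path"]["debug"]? 4.08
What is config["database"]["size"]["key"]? 1024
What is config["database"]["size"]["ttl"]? False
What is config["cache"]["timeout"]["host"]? False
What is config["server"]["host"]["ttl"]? "/tmp"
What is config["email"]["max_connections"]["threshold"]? 1024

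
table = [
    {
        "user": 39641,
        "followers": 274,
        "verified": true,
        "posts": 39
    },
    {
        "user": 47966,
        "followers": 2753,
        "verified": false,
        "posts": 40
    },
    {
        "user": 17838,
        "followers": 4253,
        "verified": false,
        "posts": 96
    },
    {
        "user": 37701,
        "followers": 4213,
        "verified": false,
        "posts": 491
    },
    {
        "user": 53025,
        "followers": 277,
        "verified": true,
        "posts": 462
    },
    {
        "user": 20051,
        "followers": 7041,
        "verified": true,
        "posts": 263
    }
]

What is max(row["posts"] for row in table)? 491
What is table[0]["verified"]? True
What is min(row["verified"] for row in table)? False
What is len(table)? 6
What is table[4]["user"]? 53025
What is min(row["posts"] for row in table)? 39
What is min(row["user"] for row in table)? 17838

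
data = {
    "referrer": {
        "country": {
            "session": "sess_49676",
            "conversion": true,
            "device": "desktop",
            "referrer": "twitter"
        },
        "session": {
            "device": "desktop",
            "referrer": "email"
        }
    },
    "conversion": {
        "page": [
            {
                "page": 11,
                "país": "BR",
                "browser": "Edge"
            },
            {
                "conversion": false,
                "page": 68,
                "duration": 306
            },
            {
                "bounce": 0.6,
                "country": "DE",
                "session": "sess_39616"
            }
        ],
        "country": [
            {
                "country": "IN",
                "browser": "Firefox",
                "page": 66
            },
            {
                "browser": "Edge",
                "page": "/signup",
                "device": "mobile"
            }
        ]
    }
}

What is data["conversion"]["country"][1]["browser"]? "Edge"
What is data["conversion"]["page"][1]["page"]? 68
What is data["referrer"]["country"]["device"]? "desktop"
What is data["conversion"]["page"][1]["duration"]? 306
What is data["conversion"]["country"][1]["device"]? "mobile"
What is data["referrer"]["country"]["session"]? "sess_49676"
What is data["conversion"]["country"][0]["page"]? 66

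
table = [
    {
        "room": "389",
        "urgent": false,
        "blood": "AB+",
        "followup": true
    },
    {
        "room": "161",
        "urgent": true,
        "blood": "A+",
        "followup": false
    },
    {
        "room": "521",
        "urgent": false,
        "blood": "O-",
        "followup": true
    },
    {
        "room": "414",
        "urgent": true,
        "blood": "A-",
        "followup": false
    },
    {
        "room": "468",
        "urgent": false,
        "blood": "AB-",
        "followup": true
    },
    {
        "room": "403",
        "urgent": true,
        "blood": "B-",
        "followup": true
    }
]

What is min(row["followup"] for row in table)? False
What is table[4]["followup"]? True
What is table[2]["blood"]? "O-"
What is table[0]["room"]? "389"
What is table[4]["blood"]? "AB-"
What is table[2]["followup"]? True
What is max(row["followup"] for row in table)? True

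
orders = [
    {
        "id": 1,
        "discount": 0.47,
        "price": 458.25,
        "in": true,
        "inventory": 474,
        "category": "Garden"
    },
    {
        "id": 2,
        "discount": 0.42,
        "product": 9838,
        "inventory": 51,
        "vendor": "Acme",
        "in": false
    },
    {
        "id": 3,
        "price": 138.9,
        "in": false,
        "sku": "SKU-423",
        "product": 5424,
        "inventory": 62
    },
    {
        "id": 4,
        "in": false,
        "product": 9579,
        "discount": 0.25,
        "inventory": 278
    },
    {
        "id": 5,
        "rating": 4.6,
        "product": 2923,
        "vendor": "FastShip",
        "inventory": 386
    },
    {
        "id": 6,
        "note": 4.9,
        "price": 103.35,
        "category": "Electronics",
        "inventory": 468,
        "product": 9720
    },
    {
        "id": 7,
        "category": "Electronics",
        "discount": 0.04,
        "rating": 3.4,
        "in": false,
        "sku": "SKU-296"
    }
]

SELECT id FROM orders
[1, 2, 3, 4, 5, 6, 7]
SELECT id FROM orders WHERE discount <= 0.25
[4, 7]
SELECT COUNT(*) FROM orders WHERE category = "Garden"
1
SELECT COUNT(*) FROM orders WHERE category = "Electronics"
2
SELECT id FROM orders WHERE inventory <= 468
[2, 3, 4, 5, 6]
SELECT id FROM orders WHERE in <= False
[2, 3, 4, 7]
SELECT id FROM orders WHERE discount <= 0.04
[7]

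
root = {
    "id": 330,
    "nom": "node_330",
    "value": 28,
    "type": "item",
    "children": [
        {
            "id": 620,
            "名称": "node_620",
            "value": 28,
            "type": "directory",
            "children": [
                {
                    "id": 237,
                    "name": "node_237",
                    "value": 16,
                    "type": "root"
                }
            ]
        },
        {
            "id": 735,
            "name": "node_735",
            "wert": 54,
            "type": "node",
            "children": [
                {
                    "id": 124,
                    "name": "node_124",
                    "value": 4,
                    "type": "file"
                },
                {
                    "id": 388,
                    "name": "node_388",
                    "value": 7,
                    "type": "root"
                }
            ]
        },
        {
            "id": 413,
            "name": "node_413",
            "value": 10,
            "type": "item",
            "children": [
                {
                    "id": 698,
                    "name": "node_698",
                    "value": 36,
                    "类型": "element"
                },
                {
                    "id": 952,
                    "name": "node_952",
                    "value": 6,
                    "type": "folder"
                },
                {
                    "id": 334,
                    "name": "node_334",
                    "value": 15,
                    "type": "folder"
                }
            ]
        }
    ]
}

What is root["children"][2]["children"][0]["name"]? "node_698"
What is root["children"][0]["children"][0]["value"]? 16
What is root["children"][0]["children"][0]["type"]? "root"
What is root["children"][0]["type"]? "directory"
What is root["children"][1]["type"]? "node"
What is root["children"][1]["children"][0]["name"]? "node_124"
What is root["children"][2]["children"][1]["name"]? "node_952"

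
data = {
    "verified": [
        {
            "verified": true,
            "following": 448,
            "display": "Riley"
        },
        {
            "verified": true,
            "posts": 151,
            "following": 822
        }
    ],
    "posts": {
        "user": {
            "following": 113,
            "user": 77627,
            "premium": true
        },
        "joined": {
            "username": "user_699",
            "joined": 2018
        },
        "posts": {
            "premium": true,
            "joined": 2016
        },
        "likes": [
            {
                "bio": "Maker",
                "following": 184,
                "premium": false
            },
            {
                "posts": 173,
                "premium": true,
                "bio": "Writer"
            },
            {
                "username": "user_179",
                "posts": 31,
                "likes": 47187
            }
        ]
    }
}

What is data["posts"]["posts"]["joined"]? 2016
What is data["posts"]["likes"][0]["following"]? 184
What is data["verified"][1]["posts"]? 151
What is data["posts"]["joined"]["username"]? "user_699"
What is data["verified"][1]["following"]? 822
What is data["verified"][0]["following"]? 448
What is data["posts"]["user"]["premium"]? True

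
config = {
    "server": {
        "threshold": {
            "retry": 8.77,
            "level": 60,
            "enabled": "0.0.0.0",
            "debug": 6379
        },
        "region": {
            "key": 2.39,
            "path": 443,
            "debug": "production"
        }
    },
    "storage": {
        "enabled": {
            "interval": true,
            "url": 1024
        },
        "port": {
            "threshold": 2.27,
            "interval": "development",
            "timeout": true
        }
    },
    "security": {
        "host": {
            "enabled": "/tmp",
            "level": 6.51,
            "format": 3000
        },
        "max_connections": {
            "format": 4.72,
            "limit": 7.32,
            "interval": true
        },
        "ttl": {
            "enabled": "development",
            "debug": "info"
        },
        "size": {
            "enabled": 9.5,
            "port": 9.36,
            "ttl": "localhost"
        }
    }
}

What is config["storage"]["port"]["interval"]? "development"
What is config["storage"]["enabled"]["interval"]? True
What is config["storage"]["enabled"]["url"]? 1024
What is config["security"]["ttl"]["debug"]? "info"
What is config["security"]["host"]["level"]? 6.51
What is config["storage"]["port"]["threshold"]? 2.27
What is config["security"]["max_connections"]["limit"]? 7.32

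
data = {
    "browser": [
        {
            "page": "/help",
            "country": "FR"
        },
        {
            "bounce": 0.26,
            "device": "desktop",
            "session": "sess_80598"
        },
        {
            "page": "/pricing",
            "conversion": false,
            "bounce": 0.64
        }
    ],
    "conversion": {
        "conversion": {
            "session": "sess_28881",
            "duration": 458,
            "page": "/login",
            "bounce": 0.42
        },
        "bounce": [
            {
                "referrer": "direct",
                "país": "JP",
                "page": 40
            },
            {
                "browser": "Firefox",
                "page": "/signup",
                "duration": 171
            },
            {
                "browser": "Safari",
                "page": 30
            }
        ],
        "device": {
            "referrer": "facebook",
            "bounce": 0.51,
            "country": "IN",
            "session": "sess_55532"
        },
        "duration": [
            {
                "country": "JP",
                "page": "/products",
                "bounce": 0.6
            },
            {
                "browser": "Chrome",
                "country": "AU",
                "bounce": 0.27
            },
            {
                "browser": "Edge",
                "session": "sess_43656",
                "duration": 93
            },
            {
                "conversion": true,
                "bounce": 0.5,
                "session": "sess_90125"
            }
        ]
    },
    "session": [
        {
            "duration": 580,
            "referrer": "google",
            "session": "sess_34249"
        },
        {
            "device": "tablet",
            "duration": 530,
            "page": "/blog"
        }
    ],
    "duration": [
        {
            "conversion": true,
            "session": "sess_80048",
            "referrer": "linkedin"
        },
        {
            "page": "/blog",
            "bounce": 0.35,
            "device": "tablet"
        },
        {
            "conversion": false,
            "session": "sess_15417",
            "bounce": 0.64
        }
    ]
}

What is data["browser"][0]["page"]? "/help"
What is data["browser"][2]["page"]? "/pricing"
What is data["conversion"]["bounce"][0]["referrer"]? "direct"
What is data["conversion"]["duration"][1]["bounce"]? 0.27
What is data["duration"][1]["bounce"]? 0.35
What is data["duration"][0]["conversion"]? True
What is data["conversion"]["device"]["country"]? "IN"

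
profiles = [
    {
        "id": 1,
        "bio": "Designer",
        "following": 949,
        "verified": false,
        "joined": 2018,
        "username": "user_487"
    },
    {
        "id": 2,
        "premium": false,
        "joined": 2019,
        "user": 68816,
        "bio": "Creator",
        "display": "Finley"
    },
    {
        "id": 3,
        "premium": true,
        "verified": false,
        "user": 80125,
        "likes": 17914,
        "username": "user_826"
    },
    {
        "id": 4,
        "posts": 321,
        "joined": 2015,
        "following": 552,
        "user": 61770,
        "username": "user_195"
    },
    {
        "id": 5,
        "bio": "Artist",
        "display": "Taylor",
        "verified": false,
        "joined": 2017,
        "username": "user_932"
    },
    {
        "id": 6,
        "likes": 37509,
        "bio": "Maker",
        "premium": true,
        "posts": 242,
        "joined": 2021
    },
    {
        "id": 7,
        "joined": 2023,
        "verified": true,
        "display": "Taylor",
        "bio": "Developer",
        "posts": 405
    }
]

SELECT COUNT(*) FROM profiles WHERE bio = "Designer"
1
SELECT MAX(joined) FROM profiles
2023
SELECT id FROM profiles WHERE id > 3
[4, 5, 6, 7]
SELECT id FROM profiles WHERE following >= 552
[1, 4]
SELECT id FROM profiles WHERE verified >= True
[7]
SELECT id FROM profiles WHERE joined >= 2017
[1, 2, 5, 6, 7]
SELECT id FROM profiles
[1, 2, 3, 4, 5, 6, 7]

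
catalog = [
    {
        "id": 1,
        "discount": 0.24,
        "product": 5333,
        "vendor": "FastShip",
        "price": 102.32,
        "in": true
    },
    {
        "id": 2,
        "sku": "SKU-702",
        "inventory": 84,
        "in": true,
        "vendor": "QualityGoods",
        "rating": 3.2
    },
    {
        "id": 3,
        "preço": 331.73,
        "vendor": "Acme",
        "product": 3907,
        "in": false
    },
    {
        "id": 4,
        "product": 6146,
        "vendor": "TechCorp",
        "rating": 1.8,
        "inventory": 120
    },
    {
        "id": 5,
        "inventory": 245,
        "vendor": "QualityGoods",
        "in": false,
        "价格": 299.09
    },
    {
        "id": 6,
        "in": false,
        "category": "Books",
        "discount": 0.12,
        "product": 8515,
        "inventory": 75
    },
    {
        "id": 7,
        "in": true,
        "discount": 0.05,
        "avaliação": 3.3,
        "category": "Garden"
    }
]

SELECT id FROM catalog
[1, 2, 3, 4, 5, 6, 7]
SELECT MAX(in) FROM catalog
True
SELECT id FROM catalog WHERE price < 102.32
[]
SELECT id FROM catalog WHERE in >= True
[1, 2, 7]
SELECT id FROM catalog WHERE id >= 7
[7]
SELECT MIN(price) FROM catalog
102.32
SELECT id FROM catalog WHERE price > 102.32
[]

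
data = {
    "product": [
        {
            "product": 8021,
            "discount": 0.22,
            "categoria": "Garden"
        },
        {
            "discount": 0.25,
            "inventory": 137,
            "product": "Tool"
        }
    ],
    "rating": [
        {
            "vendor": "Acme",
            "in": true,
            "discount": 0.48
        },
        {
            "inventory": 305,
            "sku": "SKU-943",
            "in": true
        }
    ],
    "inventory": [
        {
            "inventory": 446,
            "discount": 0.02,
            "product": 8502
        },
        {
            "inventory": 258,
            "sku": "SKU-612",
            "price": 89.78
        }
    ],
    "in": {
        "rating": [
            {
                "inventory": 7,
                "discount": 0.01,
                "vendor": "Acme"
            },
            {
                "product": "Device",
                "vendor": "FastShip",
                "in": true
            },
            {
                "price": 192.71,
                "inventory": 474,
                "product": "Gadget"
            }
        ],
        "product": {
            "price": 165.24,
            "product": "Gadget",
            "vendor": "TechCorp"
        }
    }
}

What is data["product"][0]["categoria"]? "Garden"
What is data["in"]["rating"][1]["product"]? "Device"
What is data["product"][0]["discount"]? 0.22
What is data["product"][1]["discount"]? 0.25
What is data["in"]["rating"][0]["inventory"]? 7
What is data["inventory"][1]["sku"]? "SKU-612"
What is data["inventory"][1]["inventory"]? 258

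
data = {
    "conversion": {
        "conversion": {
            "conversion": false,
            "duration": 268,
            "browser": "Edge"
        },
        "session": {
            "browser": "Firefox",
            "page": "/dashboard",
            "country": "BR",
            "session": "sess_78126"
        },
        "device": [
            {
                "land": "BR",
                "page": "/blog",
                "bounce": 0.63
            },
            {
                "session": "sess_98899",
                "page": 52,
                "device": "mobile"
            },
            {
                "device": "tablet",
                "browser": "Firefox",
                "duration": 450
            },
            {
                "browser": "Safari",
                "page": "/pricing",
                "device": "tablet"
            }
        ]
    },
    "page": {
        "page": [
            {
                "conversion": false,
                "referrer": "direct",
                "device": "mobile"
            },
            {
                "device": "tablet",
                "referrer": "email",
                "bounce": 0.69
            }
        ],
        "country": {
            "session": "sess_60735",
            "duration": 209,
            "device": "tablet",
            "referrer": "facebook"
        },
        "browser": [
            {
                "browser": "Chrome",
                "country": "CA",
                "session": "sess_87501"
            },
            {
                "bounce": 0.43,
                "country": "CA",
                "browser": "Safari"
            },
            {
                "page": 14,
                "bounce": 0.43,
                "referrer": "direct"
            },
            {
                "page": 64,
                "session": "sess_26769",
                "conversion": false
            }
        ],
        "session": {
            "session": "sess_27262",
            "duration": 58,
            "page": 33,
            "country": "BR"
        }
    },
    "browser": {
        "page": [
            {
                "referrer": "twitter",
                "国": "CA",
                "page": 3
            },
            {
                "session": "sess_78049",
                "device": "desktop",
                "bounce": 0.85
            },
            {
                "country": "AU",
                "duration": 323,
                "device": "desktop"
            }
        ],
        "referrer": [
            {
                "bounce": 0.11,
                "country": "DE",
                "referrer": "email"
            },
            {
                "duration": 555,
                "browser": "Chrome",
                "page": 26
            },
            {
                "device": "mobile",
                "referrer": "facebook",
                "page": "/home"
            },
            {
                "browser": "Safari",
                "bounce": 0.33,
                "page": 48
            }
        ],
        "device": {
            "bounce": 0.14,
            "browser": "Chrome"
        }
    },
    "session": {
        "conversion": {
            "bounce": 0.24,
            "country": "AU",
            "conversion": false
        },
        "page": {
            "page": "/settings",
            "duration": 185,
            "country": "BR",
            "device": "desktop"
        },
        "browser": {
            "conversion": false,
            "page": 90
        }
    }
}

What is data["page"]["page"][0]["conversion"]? False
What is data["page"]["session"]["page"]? 33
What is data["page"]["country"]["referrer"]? "facebook"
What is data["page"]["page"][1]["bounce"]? 0.69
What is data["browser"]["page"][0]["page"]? 3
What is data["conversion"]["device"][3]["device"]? "tablet"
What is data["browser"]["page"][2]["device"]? "desktop"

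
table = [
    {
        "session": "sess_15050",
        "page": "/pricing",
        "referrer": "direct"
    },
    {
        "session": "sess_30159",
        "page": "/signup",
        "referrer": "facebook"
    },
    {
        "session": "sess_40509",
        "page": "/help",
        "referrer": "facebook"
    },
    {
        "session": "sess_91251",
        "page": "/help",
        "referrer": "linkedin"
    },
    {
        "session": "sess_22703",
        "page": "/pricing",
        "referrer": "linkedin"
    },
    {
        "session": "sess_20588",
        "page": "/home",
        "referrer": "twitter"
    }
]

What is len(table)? 6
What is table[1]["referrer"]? "facebook"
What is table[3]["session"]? "sess_91251"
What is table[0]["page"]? "/pricing"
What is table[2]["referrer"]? "facebook"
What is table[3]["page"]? "/help"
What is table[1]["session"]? "sess_30159"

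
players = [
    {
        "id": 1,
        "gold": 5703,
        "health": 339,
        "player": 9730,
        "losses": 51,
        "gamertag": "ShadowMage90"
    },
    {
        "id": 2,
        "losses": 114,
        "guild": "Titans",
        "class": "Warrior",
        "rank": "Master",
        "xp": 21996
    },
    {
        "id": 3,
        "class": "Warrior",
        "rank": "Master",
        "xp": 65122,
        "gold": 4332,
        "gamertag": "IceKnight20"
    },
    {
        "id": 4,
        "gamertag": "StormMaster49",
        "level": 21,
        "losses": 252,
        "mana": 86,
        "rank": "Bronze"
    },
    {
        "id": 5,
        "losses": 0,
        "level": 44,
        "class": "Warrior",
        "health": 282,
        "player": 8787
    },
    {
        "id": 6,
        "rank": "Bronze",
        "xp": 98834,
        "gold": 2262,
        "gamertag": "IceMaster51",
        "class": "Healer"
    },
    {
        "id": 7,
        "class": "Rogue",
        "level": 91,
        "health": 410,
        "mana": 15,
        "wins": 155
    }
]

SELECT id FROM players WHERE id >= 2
[2, 3, 4, 5, 6, 7]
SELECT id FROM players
[1, 2, 3, 4, 5, 6, 7]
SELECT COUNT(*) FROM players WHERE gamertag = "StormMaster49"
1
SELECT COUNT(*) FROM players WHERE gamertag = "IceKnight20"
1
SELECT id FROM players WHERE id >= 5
[5, 6, 7]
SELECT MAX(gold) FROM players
5703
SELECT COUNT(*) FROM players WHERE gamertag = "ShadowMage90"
1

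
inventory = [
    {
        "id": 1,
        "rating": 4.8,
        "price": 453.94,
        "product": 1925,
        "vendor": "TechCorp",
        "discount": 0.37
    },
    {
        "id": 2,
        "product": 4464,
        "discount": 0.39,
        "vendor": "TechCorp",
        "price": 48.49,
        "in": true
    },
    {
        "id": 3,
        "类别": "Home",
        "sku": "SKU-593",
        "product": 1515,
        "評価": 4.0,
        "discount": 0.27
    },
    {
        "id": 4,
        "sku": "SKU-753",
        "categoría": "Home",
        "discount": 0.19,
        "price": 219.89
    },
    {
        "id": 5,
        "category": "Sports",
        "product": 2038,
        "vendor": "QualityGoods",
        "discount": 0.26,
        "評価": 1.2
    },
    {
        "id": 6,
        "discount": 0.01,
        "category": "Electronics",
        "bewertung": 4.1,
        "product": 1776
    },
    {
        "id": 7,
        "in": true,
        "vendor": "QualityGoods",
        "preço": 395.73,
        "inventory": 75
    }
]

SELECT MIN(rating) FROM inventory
4.8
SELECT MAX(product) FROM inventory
4464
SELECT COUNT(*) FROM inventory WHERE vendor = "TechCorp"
2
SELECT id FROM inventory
[1, 2, 3, 4, 5, 6, 7]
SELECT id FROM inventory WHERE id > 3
[4, 5, 6, 7]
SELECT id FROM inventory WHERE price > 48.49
[1, 4]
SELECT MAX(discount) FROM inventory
0.39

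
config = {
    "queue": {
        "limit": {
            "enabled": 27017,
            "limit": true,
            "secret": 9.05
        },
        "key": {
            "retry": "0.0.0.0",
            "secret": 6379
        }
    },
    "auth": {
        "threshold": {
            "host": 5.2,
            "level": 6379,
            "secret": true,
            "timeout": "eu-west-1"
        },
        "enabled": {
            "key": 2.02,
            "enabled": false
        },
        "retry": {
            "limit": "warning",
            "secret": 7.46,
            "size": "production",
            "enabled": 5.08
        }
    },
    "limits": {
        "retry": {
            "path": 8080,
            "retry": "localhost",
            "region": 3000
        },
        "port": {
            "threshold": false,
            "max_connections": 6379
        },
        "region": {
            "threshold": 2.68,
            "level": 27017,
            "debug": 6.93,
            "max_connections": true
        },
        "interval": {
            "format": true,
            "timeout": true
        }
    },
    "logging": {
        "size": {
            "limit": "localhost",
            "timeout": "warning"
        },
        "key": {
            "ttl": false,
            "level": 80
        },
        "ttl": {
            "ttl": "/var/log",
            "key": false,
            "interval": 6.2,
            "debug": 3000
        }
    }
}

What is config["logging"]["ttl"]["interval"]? 6.2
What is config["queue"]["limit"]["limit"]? True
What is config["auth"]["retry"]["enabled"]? 5.08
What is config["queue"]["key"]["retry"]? "0.0.0.0"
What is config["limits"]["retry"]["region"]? 3000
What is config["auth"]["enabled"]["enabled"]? False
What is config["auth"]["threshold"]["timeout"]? "eu-west-1"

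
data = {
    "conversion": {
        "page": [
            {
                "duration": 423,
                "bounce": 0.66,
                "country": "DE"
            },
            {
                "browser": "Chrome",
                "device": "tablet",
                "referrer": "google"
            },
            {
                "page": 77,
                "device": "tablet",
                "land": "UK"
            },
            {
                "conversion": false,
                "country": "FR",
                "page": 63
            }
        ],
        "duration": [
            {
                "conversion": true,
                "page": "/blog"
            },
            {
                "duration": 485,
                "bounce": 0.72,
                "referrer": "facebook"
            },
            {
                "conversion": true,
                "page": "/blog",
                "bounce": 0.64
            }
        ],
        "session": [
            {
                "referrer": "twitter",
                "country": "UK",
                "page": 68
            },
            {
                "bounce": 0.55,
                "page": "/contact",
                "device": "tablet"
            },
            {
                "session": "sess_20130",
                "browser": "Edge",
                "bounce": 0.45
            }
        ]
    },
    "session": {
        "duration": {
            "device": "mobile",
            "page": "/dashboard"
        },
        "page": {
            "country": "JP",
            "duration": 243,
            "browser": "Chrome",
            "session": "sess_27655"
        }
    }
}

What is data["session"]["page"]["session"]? "sess_27655"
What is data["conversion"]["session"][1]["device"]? "tablet"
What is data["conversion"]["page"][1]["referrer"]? "google"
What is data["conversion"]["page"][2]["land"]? "UK"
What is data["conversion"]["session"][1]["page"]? "/contact"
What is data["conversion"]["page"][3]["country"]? "FR"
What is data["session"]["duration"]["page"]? "/dashboard"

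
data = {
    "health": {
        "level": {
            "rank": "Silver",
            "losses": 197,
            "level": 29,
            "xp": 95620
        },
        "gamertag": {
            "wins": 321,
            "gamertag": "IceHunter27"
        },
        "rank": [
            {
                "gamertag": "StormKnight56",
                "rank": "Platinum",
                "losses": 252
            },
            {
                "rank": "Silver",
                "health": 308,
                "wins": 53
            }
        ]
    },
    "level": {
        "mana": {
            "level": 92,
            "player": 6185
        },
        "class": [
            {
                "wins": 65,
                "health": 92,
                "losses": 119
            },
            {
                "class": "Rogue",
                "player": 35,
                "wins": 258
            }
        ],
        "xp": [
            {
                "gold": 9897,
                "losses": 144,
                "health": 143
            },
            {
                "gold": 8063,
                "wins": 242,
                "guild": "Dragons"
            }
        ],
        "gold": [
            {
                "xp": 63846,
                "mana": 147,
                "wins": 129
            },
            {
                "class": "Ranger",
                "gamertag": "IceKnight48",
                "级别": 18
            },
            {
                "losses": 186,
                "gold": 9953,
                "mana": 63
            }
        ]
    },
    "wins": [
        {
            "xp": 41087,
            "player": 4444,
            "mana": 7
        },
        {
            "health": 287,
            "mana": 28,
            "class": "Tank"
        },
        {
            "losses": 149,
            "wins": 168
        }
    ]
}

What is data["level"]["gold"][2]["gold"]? 9953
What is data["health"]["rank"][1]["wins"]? 53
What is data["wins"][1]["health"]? 287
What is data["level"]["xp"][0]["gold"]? 9897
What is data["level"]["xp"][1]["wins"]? 242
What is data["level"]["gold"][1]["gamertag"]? "IceKnight48"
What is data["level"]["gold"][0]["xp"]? 63846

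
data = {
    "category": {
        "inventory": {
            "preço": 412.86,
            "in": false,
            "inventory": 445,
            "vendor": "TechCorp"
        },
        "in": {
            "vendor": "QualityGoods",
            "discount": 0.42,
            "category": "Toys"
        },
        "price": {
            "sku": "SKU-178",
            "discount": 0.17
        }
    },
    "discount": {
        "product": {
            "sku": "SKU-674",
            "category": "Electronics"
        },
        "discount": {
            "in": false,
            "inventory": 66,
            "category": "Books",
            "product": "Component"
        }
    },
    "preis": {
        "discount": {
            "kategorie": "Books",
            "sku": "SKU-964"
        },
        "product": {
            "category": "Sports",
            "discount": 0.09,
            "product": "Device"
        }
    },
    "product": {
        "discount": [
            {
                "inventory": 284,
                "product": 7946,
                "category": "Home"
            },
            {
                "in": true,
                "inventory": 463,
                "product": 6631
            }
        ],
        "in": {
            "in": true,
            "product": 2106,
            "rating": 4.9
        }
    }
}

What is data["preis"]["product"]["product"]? "Device"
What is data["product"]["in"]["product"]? 2106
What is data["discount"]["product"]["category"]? "Electronics"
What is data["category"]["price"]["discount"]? 0.17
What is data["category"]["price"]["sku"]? "SKU-178"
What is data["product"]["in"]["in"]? True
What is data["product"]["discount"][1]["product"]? 6631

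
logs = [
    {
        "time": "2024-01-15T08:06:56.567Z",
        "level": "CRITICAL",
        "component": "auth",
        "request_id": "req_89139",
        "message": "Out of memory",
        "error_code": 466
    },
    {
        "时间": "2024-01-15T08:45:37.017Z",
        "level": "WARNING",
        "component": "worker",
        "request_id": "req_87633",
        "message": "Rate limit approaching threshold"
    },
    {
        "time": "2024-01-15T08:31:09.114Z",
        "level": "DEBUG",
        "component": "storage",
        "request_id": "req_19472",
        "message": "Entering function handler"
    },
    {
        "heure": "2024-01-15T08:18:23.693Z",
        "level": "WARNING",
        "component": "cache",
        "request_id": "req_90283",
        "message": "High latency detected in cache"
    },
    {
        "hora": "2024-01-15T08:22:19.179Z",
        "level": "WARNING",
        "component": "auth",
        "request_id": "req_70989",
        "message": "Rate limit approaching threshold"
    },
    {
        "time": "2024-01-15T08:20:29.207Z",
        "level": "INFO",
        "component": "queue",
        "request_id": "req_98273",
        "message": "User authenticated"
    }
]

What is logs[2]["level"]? "DEBUG"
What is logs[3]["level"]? "WARNING"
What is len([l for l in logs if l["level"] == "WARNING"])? 3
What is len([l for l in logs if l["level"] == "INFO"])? 1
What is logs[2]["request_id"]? "req_19472"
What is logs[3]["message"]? "High latency detected in cache"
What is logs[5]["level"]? "INFO"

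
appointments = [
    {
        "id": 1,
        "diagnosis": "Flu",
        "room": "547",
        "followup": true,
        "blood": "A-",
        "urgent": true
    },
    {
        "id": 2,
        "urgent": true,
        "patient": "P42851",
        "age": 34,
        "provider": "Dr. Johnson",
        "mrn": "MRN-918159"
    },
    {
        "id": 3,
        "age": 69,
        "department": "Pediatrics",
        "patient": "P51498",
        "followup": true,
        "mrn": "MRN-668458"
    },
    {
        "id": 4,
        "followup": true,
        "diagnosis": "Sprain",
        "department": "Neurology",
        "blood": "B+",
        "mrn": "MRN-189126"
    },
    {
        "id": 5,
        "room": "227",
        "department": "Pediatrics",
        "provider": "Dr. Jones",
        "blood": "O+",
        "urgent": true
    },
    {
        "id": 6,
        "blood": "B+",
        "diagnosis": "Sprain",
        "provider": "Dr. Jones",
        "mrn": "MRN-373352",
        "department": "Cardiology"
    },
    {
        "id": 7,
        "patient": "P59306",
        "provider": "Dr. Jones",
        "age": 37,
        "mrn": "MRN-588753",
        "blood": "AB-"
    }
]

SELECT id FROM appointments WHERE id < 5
[1, 2, 3, 4]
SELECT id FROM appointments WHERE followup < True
[]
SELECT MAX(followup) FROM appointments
True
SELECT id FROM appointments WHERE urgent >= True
[1, 2, 5]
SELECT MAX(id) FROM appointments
7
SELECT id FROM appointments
[1, 2, 3, 4, 5, 6, 7]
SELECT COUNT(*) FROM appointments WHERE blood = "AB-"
1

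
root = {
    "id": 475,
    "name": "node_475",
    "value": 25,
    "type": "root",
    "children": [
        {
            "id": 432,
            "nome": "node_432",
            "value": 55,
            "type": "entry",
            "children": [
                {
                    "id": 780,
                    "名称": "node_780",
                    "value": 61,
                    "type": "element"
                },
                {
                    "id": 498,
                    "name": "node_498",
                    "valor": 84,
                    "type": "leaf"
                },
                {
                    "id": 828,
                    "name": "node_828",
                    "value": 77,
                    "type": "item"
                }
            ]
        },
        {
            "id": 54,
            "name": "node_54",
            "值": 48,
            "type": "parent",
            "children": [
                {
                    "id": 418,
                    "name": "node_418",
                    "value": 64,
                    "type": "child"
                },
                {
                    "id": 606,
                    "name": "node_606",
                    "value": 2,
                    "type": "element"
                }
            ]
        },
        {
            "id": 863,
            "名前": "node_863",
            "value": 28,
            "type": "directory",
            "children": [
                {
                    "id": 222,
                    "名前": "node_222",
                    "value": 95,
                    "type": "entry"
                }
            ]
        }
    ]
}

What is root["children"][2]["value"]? 28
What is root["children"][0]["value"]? 55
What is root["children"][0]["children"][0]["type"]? "element"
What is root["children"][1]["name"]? "node_54"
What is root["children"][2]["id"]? 863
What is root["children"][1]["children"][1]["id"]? 606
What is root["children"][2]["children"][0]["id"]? 222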